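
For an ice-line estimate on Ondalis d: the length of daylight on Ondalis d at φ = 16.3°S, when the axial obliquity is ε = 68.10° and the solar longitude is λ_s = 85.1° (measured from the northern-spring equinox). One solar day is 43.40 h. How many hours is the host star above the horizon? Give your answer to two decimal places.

Solar declination: sin δ = sin ε · sin λ_s = sin 68.10° × sin 85.1° = 0.92445, so δ = +67.585°.
cos H₀ = −tan φ · tan δ = −tan(-16.3°) × tan(+67.585°) = 0.7089, so H₀ = 0.7828 rad = 44.85°.
Daylight = 2H₀/(2π) × 43.40 h = (0.7828/π) × 43.40 = 10.81 h.

10.81 h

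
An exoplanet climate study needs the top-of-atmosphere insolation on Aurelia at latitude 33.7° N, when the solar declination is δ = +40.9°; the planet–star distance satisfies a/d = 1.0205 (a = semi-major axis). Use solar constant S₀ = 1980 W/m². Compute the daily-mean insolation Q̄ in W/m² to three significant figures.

cos H₀ = −tan(+33.7°) tan(+40.900°) = -0.5777, H₀ = 2.1867 rad.
Bracket: H₀ sin φ sin δ + cos φ cos δ sin H₀ = 2.1867×0.55484×0.65474 + 0.83195×0.75585×0.81625 = 0.794376 + 0.513282 = 1.307658.
Inverse-square distance factor (a/d)² = 1.0205² = 1.041420.
Q̄ = (S₀/π) × 1.041420 × [bracket] = (1980/π) × 1.041420 × 1.307658 = 858.3 W/m².

Q̄ ≈ 858 W/m²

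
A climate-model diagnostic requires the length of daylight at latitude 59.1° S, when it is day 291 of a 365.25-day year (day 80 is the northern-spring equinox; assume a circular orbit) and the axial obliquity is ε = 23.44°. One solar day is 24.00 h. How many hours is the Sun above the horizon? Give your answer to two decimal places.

Solar longitude: L_s = 360° × (291 − 80)/365.25 = 207.967°.
sin δ = sin 23.44° × sin 207.967° = -0.18655, so δ = -10.751°.
cos h₀ = −tan ϕ · tan δ = −tan(-59.1°) × tan(-10.751°) = -0.3173, so h₀ = 1.8936 rad = 108.50°.
Daylight = 2h₀/(2π) × 24.00 h = (1.8936/π) × 24.00 = 14.47 h.

14.47 h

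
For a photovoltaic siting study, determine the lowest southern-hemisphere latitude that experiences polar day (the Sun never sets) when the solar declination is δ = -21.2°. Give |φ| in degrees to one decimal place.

|φ| = 68.8°

Polar day requires cos H₀ = −tan φ tan δ ≤ −1, i.e. tan φ tan δ ≥ 1.
The boundary is |tan φ| · |tan δ| = 1, so |φ| = 90° − |δ| = 90° − 21.2° = 68.8° in the southern hemisphere.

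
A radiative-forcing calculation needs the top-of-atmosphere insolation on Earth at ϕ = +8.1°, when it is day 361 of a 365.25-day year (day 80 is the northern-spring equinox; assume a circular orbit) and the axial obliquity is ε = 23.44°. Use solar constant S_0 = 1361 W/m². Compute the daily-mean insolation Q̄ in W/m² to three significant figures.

Q̄ ≈ 357 W/m²

Solar longitude: L_s = 360° × (361 − 80)/365.25 = 276.961°.
sin δ = sin 23.44° × sin 276.961° = -0.39486, so δ = -23.257°.
cos h₀ = −tan(+8.1°) tan(-23.257°) = 0.0612, h₀ = 1.5096 rad.
Bracket: h₀ sin ϕ sin δ + cos ϕ cos δ sin h₀ = 1.5096×0.14090×-0.39486 + 0.99002×0.91874×0.99813 = -0.083988 + 0.907870 = 0.823882.
Q̄ = (S_0/π) × [bracket] = (1361/π) × 0.823882 = 356.9 W/m².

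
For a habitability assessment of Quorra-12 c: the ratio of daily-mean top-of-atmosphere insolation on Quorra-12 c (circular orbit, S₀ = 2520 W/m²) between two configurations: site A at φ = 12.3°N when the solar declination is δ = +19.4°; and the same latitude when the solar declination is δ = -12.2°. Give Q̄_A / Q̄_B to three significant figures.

— Configuration A (φ=+12.3°):
cos H₀ = −tan(+12.3°) tan(+19.400°) = -0.0768, H₀ = 1.6477 rad.
Bracket: H₀ sin φ sin δ + cos φ cos δ sin H₀ = 1.6477×0.21303×0.33216 + 0.97705×0.94322×0.99705 = 0.116591 + 0.918854 = 1.035445.
Q̄ = (S₀/π) × [bracket] = (2520/π) × 1.035445 = 830.57 W/m².
— Configuration B (φ=+12.3°):
cos H₀ = −tan(+12.3°) tan(-12.200°) = 0.0471, H₀ = 1.5236 rad.
Bracket: H₀ sin φ sin δ + cos φ cos δ sin H₀ = 1.5236×0.21303×-0.21132 + 0.97705×0.97742×0.99889 = -0.068589 + 0.953928 = 0.885339.
Q̄ = (S₀/π) × [bracket] = (2520/π) × 0.885339 = 710.17 W/m².
Ratio Q̄_A / Q̄_B = 830.57 / 710.17 = 1.170.

Q̄_A / Q̄_B ≈ 1.17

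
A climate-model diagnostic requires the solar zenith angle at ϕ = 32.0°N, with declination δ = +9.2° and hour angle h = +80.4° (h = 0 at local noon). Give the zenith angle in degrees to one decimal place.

cos θ_z = sin ϕ sin δ + cos ϕ cos δ cos h = 0.084724 + 0.139609 = 0.224333.
θ_z = arccos(0.224333) = 77.0°.

θ_z = 77.0°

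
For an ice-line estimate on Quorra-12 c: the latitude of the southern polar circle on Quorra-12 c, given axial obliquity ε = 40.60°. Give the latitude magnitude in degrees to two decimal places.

49.40°

The polar circle is the lowest latitude that experiences at least one full rotation of continuous darkness at the northern-summer solstice; it lies at |φ| = 90° − ε = 90° − 40.60° = 49.40°.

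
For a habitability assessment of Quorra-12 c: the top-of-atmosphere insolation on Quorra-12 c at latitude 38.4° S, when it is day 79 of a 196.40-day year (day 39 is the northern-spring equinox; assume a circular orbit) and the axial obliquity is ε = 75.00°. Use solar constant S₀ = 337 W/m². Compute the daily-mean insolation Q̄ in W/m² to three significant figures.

Q̄ ≈ 0.00 W/m²

Solar longitude: λ_s = 360° × (79 − 39)/196.40 = 73.320°.
sin δ = sin 75.00° × sin 73.320° = 0.92528, so δ = +67.711°.
cos H₀ = −tan(-38.4°) tan(+67.711°) = 1.9336 ≥ 1 ⇒ polar night, H₀ = 0 and Q̄ = 0.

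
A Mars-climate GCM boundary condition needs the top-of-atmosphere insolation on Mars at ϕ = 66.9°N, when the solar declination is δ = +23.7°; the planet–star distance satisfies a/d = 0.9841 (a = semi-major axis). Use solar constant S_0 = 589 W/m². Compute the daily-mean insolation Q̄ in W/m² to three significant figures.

cos h₀ = −tan(+66.9°) tan(+23.700°) = -1.0291 ≤ −1 ⇒ polar day, h₀ = π.
Bracket: h₀ sin ϕ sin δ + cos ϕ cos δ sin h₀ = 3.1416×0.91982×0.40195 + 0.39234×0.91566×0.00000 = 1.161518 + 0.000000 = 1.161518.
Inverse-square distance factor (a/d)² = 0.9841² = 0.968453.
Q̄ = (S_0/π) × 0.968453 × [bracket] = (589/π) × 0.968453 × 1.161518 = 210.9 W/m².

Q̄ ≈ 211 W/m²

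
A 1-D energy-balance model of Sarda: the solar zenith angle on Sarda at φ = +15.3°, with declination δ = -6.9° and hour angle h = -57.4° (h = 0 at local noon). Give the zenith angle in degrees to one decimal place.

θ_z = 61.0°

cos θ_z = sin φ sin δ + cos φ cos δ cos h = -0.031701 + 0.515912 = 0.484211.
θ_z = arccos(0.484211) = 61.0°.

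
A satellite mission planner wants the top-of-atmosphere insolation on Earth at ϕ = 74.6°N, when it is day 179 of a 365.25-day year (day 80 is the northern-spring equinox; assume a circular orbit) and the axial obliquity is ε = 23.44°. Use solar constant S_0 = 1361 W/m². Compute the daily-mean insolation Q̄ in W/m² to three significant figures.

Solar longitude: L_s = 360° × (179 − 80)/365.25 = 97.577°.
sin δ = sin 23.44° × sin 97.577° = 0.39432, so δ = +23.223°.
cos h₀ = −tan(+74.6°) tan(+23.223°) = -1.5578 ≤ −1 ⇒ polar day, h₀ = π.
Bracket: h₀ sin ϕ sin δ + cos ϕ cos δ sin h₀ = 3.1416×0.96410×0.39432 + 0.26556×0.91898×0.00000 = 1.194323 + 0.000000 = 1.194323.
Q̄ = (S_0/π) × [bracket] = (1361/π) × 1.194323 = 517.4 W/m².

Q̄ ≈ 517 W/m²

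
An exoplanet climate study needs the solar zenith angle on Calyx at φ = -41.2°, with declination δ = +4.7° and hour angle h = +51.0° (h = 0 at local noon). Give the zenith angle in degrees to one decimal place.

cos θ_z = sin φ sin δ + cos φ cos δ cos h = -0.053972 + 0.471918 = 0.417946.
θ_z = arccos(0.417946) = 65.3°.

θ_z = 65.3°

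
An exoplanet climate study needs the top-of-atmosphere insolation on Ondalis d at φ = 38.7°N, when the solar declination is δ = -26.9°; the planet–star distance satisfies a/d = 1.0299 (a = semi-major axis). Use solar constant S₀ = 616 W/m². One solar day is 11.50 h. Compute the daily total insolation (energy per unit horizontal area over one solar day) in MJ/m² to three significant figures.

cos H₀ = −tan(+38.7°) tan(-26.900°) = 0.4064, H₀ = 1.1522 rad.
Bracket: H₀ sin φ sin δ + cos φ cos δ sin H₀ = 1.1522×0.62524×-0.45243 + 0.78043×0.89180×0.91367 = -0.325931 + 0.635903 = 0.309972.
Inverse-square distance factor (a/d)² = 1.0299² = 1.060694.
Q̄ = (S₀/π) × 1.060694 × [bracket] = (616/π) × 1.060694 × 0.309972 = 64.468 W/m².
Daily total = Q̄ × 11.50 h × 3600 s/h = 64.468 × 11.50 × 3600 / 10⁶ = 2.669 MJ/m².

2.67 MJ/m²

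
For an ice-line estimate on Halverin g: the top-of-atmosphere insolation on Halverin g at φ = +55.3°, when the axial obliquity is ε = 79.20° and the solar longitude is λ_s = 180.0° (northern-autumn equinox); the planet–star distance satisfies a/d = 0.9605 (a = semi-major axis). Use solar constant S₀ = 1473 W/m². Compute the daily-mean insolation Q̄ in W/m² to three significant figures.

Solar declination: sin δ = sin ε · sin λ_s = sin 79.20° × sin 180.0° = 0.00000, so δ = +0.000°.
cos H₀ = −tan(+55.3°) tan(+0.000°) = -0.0000, H₀ = 1.5708 rad.
Bracket: H₀ sin φ sin δ + cos φ cos δ sin H₀ = 1.5708×0.82214×0.00000 + 0.56928×1.00000×1.00000 = 0.000000 + 0.569280 = 0.569280.
Inverse-square distance factor (a/d)² = 0.9605² = 0.922560.
Q̄ = (S₀/π) × 0.922560 × [bracket] = (1473/π) × 0.922560 × 0.569280 = 246.2 W/m².

Q̄ ≈ 246 W/m²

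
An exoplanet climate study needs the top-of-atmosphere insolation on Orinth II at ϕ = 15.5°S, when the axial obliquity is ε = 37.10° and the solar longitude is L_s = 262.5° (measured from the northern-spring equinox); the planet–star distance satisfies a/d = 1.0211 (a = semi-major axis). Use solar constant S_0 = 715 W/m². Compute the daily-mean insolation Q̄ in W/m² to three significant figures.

Q̄ ≈ 247 W/m²

Solar declination: sin δ = sin ε · sin L_s = sin 37.10° × sin 262.5° = -0.59805, so δ = -36.730°.
cos h₀ = −tan(-15.5°) tan(-36.730°) = -0.2069, h₀ = 1.7792 rad.
Bracket: h₀ sin ϕ sin δ + cos ϕ cos δ sin h₀ = 1.7792×-0.26724×-0.59805 + 0.96363×0.80146×0.97835 = 0.284357 + 0.755590 = 1.039947.
Inverse-square distance factor (a/d)² = 1.0211² = 1.042645.
Q̄ = (S_0/π) × 1.042645 × [bracket] = (715/π) × 1.042645 × 1.039947 = 246.8 W/m².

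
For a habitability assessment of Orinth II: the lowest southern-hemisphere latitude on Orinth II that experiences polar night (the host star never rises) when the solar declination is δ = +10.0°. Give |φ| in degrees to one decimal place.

|φ| = 80.0°

Polar night requires cos H₀ = −tan φ tan δ ≥ 1, i.e. tan φ tan δ ≤ −1.
The boundary is |tan φ| · |tan δ| = 1, so |φ| = 90° − |δ| = 90° − 10.0° = 80.0° in the southern hemisphere.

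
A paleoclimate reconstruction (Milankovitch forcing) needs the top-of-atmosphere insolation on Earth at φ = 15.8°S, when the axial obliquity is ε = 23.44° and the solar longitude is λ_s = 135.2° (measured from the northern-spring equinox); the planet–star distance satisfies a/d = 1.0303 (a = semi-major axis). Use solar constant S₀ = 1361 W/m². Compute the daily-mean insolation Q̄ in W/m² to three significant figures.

Solar declination: sin δ = sin ε · sin λ_s = sin 23.44° × sin 135.2° = 0.28030, so δ = +16.278°.
cos H₀ = −tan(-15.8°) tan(+16.278°) = 0.0826, H₀ = 1.4881 rad.
Bracket: H₀ sin φ sin δ + cos φ cos δ sin H₀ = 1.4881×-0.27228×0.28030 + 0.96222×0.95991×0.99658 = -0.113572 + 0.920486 = 0.806914.
Inverse-square distance factor (a/d)² = 1.0303² = 1.061518.
Q̄ = (S₀/π) × 1.061518 × [bracket] = (1361/π) × 1.061518 × 0.806914 = 371.1 W/m².

Q̄ ≈ 371 W/m²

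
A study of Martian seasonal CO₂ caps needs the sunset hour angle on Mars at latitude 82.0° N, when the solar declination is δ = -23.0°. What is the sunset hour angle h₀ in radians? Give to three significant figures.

h₀ = 0.00 rad

cos h₀ = −tan ϕ · tan δ = 3.0203 ≥ 1, so the Sun never rises (polar night) and h₀ = 0.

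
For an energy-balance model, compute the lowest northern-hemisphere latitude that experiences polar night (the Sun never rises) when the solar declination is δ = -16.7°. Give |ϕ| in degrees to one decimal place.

Polar night requires cos h₀ = −tan ϕ tan δ ≥ 1, i.e. tan ϕ tan δ ≤ −1.
The boundary is |tan ϕ| · |tan δ| = 1, so |ϕ| = 90° − |δ| = 90° − 16.7° = 73.3° in the northern hemisphere.

|ϕ| = 73.3°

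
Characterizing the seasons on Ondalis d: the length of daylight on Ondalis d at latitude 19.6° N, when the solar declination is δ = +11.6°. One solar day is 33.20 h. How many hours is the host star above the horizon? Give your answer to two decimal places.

17.37 h

cos h₀ = −tan ϕ · tan δ = −tan(+19.6°) × tan(+11.600°) = -0.0731, so h₀ = 1.6440 rad = 94.19°.
Daylight = 2h₀/(2π) × 33.20 h = (1.6440/π) × 33.20 = 17.37 h.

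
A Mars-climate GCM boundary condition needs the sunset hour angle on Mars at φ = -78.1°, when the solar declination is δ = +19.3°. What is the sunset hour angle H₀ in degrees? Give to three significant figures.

cos H₀ = −tan φ · tan δ = 1.6618 ≥ 1, so the Sun never rises (polar night) and H₀ = 0.

H₀ = 0.00°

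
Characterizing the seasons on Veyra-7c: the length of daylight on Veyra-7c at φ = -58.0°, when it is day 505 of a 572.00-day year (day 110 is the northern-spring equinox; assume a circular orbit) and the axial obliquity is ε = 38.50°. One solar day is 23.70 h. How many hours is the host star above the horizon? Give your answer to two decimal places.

23.70 h

Solar longitude: λ_s = 360° × (505 − 110)/572.00 = 248.601°.
sin δ = sin 38.50° × sin 248.601° = -0.57960, so δ = -35.423°.
Sunrise equation: cos H₀ = −tan φ · tan δ = -1.1382 ≤ −1, so the host star never sets (polar day) and H₀ = π.
Daylight = 2H₀/(2π) × 23.70 h = (3.1416/π) × 23.70 = 23.70 h.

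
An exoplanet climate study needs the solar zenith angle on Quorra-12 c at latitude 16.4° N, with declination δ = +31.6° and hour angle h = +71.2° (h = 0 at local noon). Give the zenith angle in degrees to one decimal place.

cos θ_z = sin φ sin δ + cos φ cos δ cos h = 0.147943 + 0.263315 = 0.411258.
θ_z = arccos(0.411258) = 65.7°.

θ_z = 65.7°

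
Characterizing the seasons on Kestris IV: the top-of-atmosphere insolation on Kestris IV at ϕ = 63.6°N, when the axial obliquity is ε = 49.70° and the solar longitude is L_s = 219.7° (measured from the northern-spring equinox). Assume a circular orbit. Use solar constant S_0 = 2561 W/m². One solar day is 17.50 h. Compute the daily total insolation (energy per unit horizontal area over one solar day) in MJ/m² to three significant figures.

Solar declination: sin δ = sin ε · sin L_s = sin 49.70° × sin 219.7° = -0.48717, so δ = -29.155°.
cos h₀ = −tan(+63.6°) tan(-29.155°) = 1.1238 ≥ 1 ⇒ polar night, h₀ = 0 and Q̄ = 0.
Daily total = Q̄ × 17.50 h × 3600 s/h = 0.00 MJ/m².

0.00 MJ/m²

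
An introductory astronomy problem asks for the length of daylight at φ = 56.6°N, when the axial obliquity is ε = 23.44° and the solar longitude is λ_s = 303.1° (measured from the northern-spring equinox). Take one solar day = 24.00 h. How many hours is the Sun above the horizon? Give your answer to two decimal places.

Solar declination: sin δ = sin ε · sin λ_s = sin 23.44° × sin 303.1° = -0.33323, so δ = -19.465°.
cos H₀ = −tan φ · tan δ = −tan(+56.6°) × tan(-19.465°) = 0.5360, so H₀ = 1.0051 rad = 57.59°.
Daylight = 2H₀/(2π) × 24.00 h = (1.0051/π) × 24.00 = 7.68 h.

7.68 h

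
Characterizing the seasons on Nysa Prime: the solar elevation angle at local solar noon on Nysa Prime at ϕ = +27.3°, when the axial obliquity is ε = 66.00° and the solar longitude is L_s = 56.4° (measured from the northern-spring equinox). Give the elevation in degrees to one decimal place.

Solar declination: sin δ = sin ε · sin L_s = sin 66.00° × sin 56.4° = 0.76091, so δ = +49.545°.
At local noon the hour angle is zero, so the zenith angle equals |ϕ − δ| = |+27.3° − (+49.545°)| = 22.245°.
Elevation = 90° − 22.245° = 67.8°.

67.8°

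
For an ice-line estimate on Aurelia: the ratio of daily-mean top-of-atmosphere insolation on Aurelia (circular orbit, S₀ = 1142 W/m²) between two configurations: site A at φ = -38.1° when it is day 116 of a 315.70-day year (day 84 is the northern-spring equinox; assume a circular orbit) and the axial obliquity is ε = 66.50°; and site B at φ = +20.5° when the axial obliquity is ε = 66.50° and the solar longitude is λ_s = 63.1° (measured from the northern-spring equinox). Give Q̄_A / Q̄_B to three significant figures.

— Configuration A (φ=-38.1°):
Solar longitude: λ_s = 360° × (116 − 84)/315.70 = 36.490°.
sin δ = sin 66.50° × sin 36.490° = 0.54536, so δ = +33.050°.
cos H₀ = −tan(-38.1°) tan(+33.050°) = 0.5102, H₀ = 1.0354 rad.
Bracket: H₀ sin φ sin δ + cos φ cos δ sin H₀ = 1.0354×-0.61704×0.54536 + 0.78694×0.83820×0.86008 = -0.348421 + 0.567320 = 0.218899.
Q̄ = (S₀/π) × [bracket] = (1142/π) × 0.218899 = 79.572 W/m².
— Configuration B (φ=+20.5°):
Solar declination: sin δ = sin ε · sin λ_s = sin 66.50° × sin 63.1° = 0.81783, so δ = +54.868°.
cos H₀ = −tan(+20.5°) tan(+54.868°) = -0.5314, H₀ = 2.1310 rad.
Bracket: H₀ sin φ sin δ + cos φ cos δ sin H₀ = 2.1310×0.35021×0.81783 + 0.93667×0.57546×0.84715 = 0.610344 + 0.456628 = 1.066972.
Q̄ = (S₀/π) × [bracket] = (1142/π) × 1.066972 = 387.85 W/m².
Ratio Q̄_A / Q̄_B = 79.572 / 387.85 = 0.2052.

Q̄_A / Q̄_B ≈ 0.205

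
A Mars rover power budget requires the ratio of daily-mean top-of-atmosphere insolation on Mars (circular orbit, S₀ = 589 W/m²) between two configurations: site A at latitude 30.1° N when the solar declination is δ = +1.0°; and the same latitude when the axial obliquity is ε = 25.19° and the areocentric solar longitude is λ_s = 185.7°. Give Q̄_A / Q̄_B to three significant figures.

— Configuration A (φ=+30.1°):
cos H₀ = −tan(+30.1°) tan(+1.000°) = -0.0101, H₀ = 1.5809 rad.
Bracket: H₀ sin φ sin δ + cos φ cos δ sin H₀ = 1.5809×0.50151×0.01745 + 0.86515×0.99985×0.99995 = 0.013835 + 0.864977 = 0.878812.
Q̄ = (S₀/π) × [bracket] = (589/π) × 0.878812 = 164.76 W/m².
— Configuration B (φ=+30.1°):
sin δ = sin 25.19° × sin 185.7° = -0.04227, so δ = -2.423°.
cos H₀ = −tan(+30.1°) tan(-2.423°) = 0.0245, H₀ = 1.5463 rad.
Bracket: H₀ sin φ sin δ + cos φ cos δ sin H₀ = 1.5463×0.50151×-0.04227 + 0.86515×0.99911×0.99970 = -0.032780 + 0.864121 = 0.831341.
Q̄ = (S₀/π) × [bracket] = (589/π) × 0.831341 = 155.86 W/m².
Ratio Q̄_A / Q̄_B = 164.76 / 155.86 = 1.057.

Q̄_A / Q̄_B ≈ 1.06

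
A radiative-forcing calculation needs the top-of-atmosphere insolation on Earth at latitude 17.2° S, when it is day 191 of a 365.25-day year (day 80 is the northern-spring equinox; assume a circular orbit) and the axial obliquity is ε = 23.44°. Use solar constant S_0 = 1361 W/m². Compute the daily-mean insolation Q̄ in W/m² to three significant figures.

Q̄ ≈ 311 W/m²

Solar longitude: L_s = 360° × (191 − 80)/365.25 = 109.405°.
sin δ = sin 23.44° × sin 109.405° = 0.37519, so δ = +22.036°.
cos h₀ = −tan(-17.2°) tan(+22.036°) = 0.1253, h₀ = 1.4452 rad.
Bracket: h₀ sin ϕ sin δ + cos ϕ cos δ sin h₀ = 1.4452×-0.29571×0.37519 + 0.95528×0.92695×0.99212 = -0.160341 + 0.878519 = 0.718178.
Q̄ = (S_0/π) × [bracket] = (1361/π) × 0.718178 = 311.1 W/m².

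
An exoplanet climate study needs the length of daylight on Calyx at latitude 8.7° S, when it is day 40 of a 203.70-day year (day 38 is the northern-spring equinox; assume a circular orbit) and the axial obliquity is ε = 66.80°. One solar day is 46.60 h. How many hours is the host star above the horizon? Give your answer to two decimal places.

23.17 h

Solar longitude: λ_s = 360° × (40 − 38)/203.70 = 3.535°.
sin δ = sin 66.80° × sin 3.535° = 0.05667, so δ = +3.248°.
cos H₀ = −tan φ · tan δ = −tan(-8.7°) × tan(+3.248°) = 0.0087, so H₀ = 1.5621 rad = 89.50°.
Daylight = 2H₀/(2π) × 46.60 h = (1.5621/π) × 46.60 = 23.17 h.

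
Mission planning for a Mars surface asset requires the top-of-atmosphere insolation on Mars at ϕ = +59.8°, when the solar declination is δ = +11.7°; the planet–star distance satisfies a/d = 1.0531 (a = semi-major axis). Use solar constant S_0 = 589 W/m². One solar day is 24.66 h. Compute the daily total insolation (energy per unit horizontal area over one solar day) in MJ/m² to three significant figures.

cos h₀ = −tan(+59.8°) tan(+11.700°) = -0.3558, h₀ = 1.9346 rad.
Bracket: h₀ sin ϕ sin δ + cos ϕ cos δ sin h₀ = 1.9346×0.86427×0.20279 + 0.50302×0.97922×0.93456 = 0.339068 + 0.460334 = 0.799402.
Inverse-square distance factor (a/d)² = 1.0531² = 1.109020.
Q̄ = (S_0/π) × 1.109020 × [bracket] = (589/π) × 1.109020 × 0.799402 = 166.21 W/m².
Daily total = Q̄ × 24.66 h × 3600 s/h = 166.21 × 24.66 × 3600 / 10⁶ = 14.76 MJ/m².

14.8 MJ/m²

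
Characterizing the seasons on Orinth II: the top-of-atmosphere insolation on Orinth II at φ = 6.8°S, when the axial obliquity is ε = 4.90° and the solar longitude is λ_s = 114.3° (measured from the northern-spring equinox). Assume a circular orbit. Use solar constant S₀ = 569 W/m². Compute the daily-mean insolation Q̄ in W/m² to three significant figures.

Solar declination: sin δ = sin ε · sin λ_s = sin 4.90° × sin 114.3° = 0.07785, so δ = +4.465°.
cos H₀ = −tan(-6.8°) tan(+4.465°) = 0.0093, H₀ = 1.5615 rad.
Bracket: H₀ sin φ sin δ + cos φ cos δ sin H₀ = 1.5615×-0.11840×0.07785 + 0.99297×0.99697×0.99996 = -0.014393 + 0.989922 = 0.975529.
Q̄ = (S₀/π) × [bracket] = (569/π) × 0.975529 = 176.7 W/m².

Q̄ ≈ 177 W/m²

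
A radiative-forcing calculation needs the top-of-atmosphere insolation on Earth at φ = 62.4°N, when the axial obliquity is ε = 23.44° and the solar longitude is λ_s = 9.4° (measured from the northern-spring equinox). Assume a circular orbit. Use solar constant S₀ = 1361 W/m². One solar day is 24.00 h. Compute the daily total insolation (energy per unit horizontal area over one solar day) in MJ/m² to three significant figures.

20.8 MJ/m²

Solar declination: sin δ = sin ε · sin λ_s = sin 23.44° × sin 9.4° = 0.06497, so δ = +3.725°.
cos H₀ = −tan(+62.4°) tan(+3.725°) = -0.1245, H₀ = 1.6957 rad.
Bracket: H₀ sin φ sin δ + cos φ cos δ sin H₀ = 1.6957×0.88620×0.06497 + 0.46330×0.99789×0.99221 = 0.097632 + 0.458721 = 0.556353.
Q̄ = (S₀/π) × [bracket] = (1361/π) × 0.556353 = 241.02 W/m².
Daily total = Q̄ × 24.00 h × 3600 s/h = 241.02 × 24.00 × 3600 / 10⁶ = 20.82 MJ/m².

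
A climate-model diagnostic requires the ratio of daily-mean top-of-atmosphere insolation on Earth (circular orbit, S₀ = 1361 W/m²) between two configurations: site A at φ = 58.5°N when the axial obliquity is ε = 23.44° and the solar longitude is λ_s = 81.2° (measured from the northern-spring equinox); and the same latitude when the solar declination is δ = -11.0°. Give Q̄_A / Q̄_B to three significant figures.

— Configuration A (φ=+58.5°):
Solar declination: sin δ = sin ε · sin λ_s = sin 23.44° × sin 81.2° = 0.39311, so δ = +23.148°.
cos H₀ = −tan(+58.5°) tan(+23.148°) = -0.6977, H₀ = 2.3429 rad.
Bracket: H₀ sin φ sin δ + cos φ cos δ sin H₀ = 2.3429×0.85264×0.39311 + 0.52250×0.91949×0.71643 = 0.785296 + 0.344197 = 1.129493.
Q̄ = (S₀/π) × [bracket] = (1361/π) × 1.129493 = 489.32 W/m².
— Configuration B (φ=+58.5°):
cos H₀ = −tan(+58.5°) tan(-11.000°) = 0.3172, H₀ = 1.2480 rad.
Bracket: H₀ sin φ sin δ + cos φ cos δ sin H₀ = 1.2480×0.85264×-0.19081 + 0.52250×0.98163×0.94836 = -0.203040 + 0.486415 = 0.283375.
Q̄ = (S₀/π) × [bracket] = (1361/π) × 0.283375 = 122.76 W/m².
Ratio Q̄_A / Q̄_B = 489.32 / 122.76 = 3.986.

Q̄_A / Q̄_B ≈ 3.99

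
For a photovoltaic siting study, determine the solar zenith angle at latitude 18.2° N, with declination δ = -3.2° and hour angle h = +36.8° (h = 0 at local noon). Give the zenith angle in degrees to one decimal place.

cos θ_z = sin φ sin δ + cos φ cos δ cos h = -0.017435 + 0.759486 = 0.742051.
θ_z = arccos(0.742051) = 42.1°.

θ_z = 42.1°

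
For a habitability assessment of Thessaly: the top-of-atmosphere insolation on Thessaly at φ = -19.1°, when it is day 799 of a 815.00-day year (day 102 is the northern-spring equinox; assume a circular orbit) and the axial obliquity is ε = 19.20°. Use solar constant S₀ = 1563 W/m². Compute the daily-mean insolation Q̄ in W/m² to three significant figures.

Q̄ ≈ 522 W/m²

Solar longitude: λ_s = 360° × (799 − 102)/815.00 = 307.877°.
sin δ = sin 19.20° × sin 307.877° = -0.25958, so δ = -15.045°.
cos H₀ = −tan(-19.1°) tan(-15.045°) = -0.0931, H₀ = 1.6640 rad.
Bracket: H₀ sin φ sin δ + cos φ cos δ sin H₀ = 1.6640×-0.32722×-0.25958 + 0.94495×0.96572×0.99566 = 0.141340 + 0.908597 = 1.049937.
Q̄ = (S₀/π) × [bracket] = (1563/π) × 1.049937 = 522.4 W/m².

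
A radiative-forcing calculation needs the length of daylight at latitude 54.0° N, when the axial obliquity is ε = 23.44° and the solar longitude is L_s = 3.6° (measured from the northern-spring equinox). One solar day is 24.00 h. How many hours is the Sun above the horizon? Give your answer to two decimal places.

12.26 h

Solar declination: sin δ = sin ε · sin L_s = sin 23.44° × sin 3.6° = 0.02498, so δ = +1.431°.
cos h₀ = −tan ϕ · tan δ = −tan(+54.0°) × tan(+1.431°) = -0.0344, so h₀ = 1.6052 rad = 91.97°.
Daylight = 2h₀/(2π) × 24.00 h = (1.6052/π) × 24.00 = 12.26 h.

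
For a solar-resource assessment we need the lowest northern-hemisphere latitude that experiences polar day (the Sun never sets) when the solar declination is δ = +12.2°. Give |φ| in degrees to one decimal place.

|φ| = 77.8°

Polar day requires cos H₀ = −tan φ tan δ ≤ −1, i.e. tan φ tan δ ≥ 1.
The boundary is |tan φ| · |tan δ| = 1, so |φ| = 90° − |δ| = 90° − 12.2° = 77.8° in the northern hemisphere.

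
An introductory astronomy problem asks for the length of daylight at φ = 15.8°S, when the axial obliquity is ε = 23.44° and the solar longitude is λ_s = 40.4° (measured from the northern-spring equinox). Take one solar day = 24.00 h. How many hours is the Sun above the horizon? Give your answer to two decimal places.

Solar declination: sin δ = sin ε · sin λ_s = sin 23.44° × sin 40.4° = 0.25781, so δ = +14.940°.
cos H₀ = −tan φ · tan δ = −tan(-15.8°) × tan(+14.940°) = 0.0755, so H₀ = 1.4952 rad = 85.67°.
Daylight = 2H₀/(2π) × 24.00 h = (1.4952/π) × 24.00 = 11.42 h.

11.42 h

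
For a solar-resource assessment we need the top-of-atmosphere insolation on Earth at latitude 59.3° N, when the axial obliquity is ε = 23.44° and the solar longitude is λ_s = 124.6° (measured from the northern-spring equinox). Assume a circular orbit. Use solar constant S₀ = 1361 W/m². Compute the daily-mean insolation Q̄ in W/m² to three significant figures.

Q̄ ≈ 437 W/m²

Solar declination: sin δ = sin ε · sin λ_s = sin 23.44° × sin 124.6° = 0.32743, so δ = +19.113°.
cos H₀ = −tan(+59.3°) tan(+19.113°) = -0.5836, H₀ = 2.1940 rad.
Bracket: H₀ sin φ sin δ + cos φ cos δ sin H₀ = 2.1940×0.85985×0.32743 + 0.51054×0.94487×0.81202 = 0.617700 + 0.391714 = 1.009414.
Q̄ = (S₀/π) × [bracket] = (1361/π) × 1.009414 = 437.3 W/m².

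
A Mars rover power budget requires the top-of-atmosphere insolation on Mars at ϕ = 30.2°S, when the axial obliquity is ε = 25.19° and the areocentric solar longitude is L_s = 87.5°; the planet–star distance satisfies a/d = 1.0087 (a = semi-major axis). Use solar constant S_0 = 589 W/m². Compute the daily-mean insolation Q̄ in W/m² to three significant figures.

Q̄ ≈ 90.7 W/m²

sin δ = sin 25.19° × sin 87.5° = 0.42522, so δ = +25.164°.
cos h₀ = −tan(-30.2°) tan(+25.164°) = 0.2734, h₀ = 1.2938 rad.
Bracket: h₀ sin ϕ sin δ + cos ϕ cos δ sin h₀ = 1.2938×-0.50302×0.42522 + 0.86427×0.90509×0.96189 = -0.276736 + 0.752431 = 0.475695.
Inverse-square distance factor (a/d)² = 1.0087² = 1.017476.
Q̄ = (S_0/π) × 1.017476 × [bracket] = (589/π) × 1.017476 × 0.475695 = 90.74 W/m².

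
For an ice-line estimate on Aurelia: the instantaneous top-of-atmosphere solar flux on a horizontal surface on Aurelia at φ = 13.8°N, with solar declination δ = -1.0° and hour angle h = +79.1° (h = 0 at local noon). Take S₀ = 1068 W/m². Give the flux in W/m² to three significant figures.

192 W/m²

cos θ_z = sin φ sin δ + cos φ cos δ cos h = -0.004163 + 0.183609 = 0.179446.
Flux = S₀ · cos θ_z = 1068 × 0.179446 = 191.6 W/m².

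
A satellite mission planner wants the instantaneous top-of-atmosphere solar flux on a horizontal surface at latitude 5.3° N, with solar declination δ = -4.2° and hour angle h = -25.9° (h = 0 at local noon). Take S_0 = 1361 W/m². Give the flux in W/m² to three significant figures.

1.21e+03 W/m²

cos θ_z = sin ϕ sin δ + cos ϕ cos δ cos h = -0.006765 + 0.893306 = 0.886541.
Flux = S_0 · cos θ_z = 1361 × 0.886541 = 1207 W/m².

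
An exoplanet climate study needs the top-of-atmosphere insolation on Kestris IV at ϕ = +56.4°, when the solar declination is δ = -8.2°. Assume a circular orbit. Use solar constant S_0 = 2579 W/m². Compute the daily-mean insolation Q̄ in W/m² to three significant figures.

Q̄ ≈ 307 W/m²

cos h₀ = −tan(+56.4°) tan(-8.200°) = 0.2169, h₀ = 1.3522 rad.
Bracket: h₀ sin ϕ sin δ + cos ϕ cos δ sin h₀ = 1.3522×0.83292×-0.14263 + 0.55339×0.98978×0.97620 = -0.160641 + 0.534698 = 0.374057.
Q̄ = (S_0/π) × [bracket] = (2579/π) × 0.374057 = 307.1 W/m².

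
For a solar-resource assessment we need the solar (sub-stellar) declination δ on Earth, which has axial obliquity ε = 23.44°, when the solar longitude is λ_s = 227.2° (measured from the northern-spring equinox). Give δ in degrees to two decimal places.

δ = -16.97°

sin δ = sin ε · sin λ_s = sin 23.44° × sin 227.2° = -0.291869.
δ = arcsin(-0.291869) = -16.97°.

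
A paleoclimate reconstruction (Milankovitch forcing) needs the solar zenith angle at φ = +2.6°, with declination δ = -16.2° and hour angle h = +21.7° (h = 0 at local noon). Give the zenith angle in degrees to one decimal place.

cos θ_z = sin φ sin δ + cos φ cos δ cos h = -0.012656 + 0.891322 = 0.878666.
θ_z = arccos(0.878666) = 28.5°.

θ_z = 28.5°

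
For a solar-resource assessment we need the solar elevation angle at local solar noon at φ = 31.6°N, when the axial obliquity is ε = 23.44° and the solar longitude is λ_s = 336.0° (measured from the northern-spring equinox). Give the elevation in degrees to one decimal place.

Solar declination: sin δ = sin ε · sin λ_s = sin 23.44° × sin 336.0° = -0.16180, so δ = -9.311°.
At local noon the hour angle is zero, so the zenith angle equals |φ − δ| = |+31.6° − (-9.311°)| = 40.911°.
Elevation = 90° − 40.911° = 49.1°.

49.1°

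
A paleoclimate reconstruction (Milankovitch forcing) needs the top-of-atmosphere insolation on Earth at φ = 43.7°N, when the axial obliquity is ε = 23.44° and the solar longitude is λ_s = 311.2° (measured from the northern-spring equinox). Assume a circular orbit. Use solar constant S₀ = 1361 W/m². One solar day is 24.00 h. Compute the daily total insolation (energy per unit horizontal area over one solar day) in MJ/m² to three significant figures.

14.8 MJ/m²

Solar declination: sin δ = sin ε · sin λ_s = sin 23.44° × sin 311.2° = -0.29930, so δ = -17.416°.
cos H₀ = −tan(+43.7°) tan(-17.416°) = 0.2998, H₀ = 1.2664 rad.
Bracket: H₀ sin φ sin δ + cos φ cos δ sin H₀ = 1.2664×0.69088×-0.29930 + 0.72297×0.95416×0.95401 = -0.261867 + 0.658104 = 0.396237.
Q̄ = (S₀/π) × [bracket] = (1361/π) × 0.396237 = 171.66 W/m².
Daily total = Q̄ × 24.00 h × 3600 s/h = 171.66 × 24.00 × 3600 / 10⁶ = 14.83 MJ/m².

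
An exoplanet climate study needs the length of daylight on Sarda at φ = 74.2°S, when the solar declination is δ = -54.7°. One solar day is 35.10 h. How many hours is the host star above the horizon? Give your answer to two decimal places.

Sunrise equation: cos H₀ = −tan φ · tan δ = -4.9911 ≤ −1, so the host star never sets (polar day) and H₀ = π.
Daylight = 2H₀/(2π) × 35.10 h = (3.1416/π) × 35.10 = 35.10 h.

35.10 h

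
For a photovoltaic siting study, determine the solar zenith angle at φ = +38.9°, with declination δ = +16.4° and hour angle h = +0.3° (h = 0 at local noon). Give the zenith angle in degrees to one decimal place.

θ_z = 22.5°

cos θ_z = sin φ sin δ + cos φ cos δ cos h = 0.177300 + 0.746569 = 0.923869.
θ_z = arccos(0.923869) = 22.5°.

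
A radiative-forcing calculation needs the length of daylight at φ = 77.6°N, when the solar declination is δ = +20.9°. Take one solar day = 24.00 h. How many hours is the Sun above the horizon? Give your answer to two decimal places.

24.00 h

Sunrise equation: cos H₀ = −tan φ · tan δ = -1.7368 ≤ −1, so the Sun never sets (polar day) and H₀ = π.
Daylight = 2H₀/(2π) × 24.00 h = (3.1416/π) × 24.00 = 24.00 h.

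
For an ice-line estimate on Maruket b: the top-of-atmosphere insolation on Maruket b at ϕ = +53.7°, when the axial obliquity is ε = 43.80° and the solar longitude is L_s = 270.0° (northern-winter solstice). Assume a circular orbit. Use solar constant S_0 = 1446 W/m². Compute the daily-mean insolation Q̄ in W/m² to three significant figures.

Solar declination: sin δ = sin ε · sin L_s = sin 43.80° × sin 270.0° = -0.69214, so δ = -43.800°.
cos h₀ = −tan(+53.7°) tan(-43.800°) = 1.3055 ≥ 1 ⇒ polar night, h₀ = 0 and Q̄ = 0.

Q̄ ≈ 0.00 W/m²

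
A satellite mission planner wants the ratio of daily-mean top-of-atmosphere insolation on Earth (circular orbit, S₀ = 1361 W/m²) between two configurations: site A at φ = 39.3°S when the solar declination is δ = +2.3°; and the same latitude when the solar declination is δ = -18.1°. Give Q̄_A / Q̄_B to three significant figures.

Q̄_A / Q̄_B ≈ 0.685

— Configuration A (φ=-39.3°):
cos H₀ = −tan(-39.3°) tan(+2.300°) = 0.0329, H₀ = 1.5379 rad.
Bracket: H₀ sin φ sin δ + cos φ cos δ sin H₀ = 1.5379×-0.63338×0.04013 + 0.77384×0.99919×0.99946 = -0.039090 + 0.772796 = 0.733706.
Q̄ = (S₀/π) × [bracket] = (1361/π) × 0.733706 = 317.86 W/m².
— Configuration B (φ=-39.3°):
cos H₀ = −tan(-39.3°) tan(-18.100°) = -0.2675, H₀ = 1.8416 rad.
Bracket: H₀ sin φ sin δ + cos φ cos δ sin H₀ = 1.8416×-0.63338×-0.31068 + 0.77384×0.95052×0.96355 = 0.362387 + 0.708740 = 1.071127.
Q̄ = (S₀/π) × [bracket] = (1361/π) × 1.071127 = 464.03 W/m².
Ratio Q̄_A / Q̄_B = 317.86 / 464.03 = 0.6850.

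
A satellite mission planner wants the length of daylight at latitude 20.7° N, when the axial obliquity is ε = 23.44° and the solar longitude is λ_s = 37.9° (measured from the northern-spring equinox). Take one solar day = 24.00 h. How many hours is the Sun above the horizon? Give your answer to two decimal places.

12.73 h

Solar declination: sin δ = sin ε · sin λ_s = sin 23.44° × sin 37.9° = 0.24436, so δ = +14.144°.
cos H₀ = −tan φ · tan δ = −tan(+20.7°) × tan(+14.144°) = -0.0952, so H₀ = 1.6662 rad = 95.46°.
Daylight = 2H₀/(2π) × 24.00 h = (1.6662/π) × 24.00 = 12.73 h.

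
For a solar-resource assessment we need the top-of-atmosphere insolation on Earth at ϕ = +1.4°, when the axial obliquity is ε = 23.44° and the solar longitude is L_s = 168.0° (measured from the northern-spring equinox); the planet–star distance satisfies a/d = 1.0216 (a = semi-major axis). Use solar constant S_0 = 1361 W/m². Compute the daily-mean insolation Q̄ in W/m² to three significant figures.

Q̄ ≈ 452 W/m²

Solar declination: sin δ = sin ε · sin L_s = sin 23.44° × sin 168.0° = 0.08270, so δ = +4.744°.
cos h₀ = −tan(+1.4°) tan(+4.744°) = -0.0020, h₀ = 1.5728 rad.
Bracket: h₀ sin ϕ sin δ + cos ϕ cos δ sin h₀ = 1.5728×0.02443×0.08270 + 0.99970×0.99657×1.00000 = 0.003178 + 0.996271 = 0.999449.
Inverse-square distance factor (a/d)² = 1.0216² = 1.043667.
Q̄ = (S_0/π) × 1.043667 × [bracket] = (1361/π) × 1.043667 × 0.999449 = 451.9 W/m².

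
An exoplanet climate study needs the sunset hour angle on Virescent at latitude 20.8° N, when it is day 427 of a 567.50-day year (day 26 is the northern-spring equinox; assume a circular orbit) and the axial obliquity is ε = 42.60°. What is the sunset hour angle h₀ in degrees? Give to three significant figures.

Solar longitude: L_s = 360° × (427 − 26)/567.50 = 254.379°.
sin δ = sin 42.60° × sin 254.379° = -0.65187, so δ = -40.683°.
cos h₀ = −tan ϕ · tan δ = −tan(+20.8°) × tan(-40.683°) = 0.3265, so h₀ = 1.2382 rad = 70.94°.

h₀ = 70.9°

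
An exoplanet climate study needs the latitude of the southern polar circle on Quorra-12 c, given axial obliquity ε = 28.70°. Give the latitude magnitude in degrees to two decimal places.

The polar circle is the lowest latitude that experiences at least one full rotation of continuous darkness at the northern-summer solstice; it lies at |ϕ| = 90° − ε = 90° − 28.70° = 61.30°.

61.30°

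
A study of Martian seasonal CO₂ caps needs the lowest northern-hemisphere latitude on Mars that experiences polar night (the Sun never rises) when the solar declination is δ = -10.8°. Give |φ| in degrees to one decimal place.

Polar night requires cos H₀ = −tan φ tan δ ≥ 1, i.e. tan φ tan δ ≤ −1.
The boundary is |tan φ| · |tan δ| = 1, so |φ| = 90° − |δ| = 90° − 10.8° = 79.2° in the northern hemisphere.

|φ| = 79.2°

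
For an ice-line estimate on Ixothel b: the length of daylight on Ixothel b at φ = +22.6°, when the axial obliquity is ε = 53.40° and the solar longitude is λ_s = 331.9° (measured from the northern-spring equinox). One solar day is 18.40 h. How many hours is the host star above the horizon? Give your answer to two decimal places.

8.20 h

Solar declination: sin δ = sin ε · sin λ_s = sin 53.40° × sin 331.9° = -0.37814, so δ = -22.218°.
cos H₀ = −tan φ · tan δ = −tan(+22.6°) × tan(-22.218°) = 0.1700, so H₀ = 1.3999 rad = 80.21°.
Daylight = 2H₀/(2π) × 18.40 h = (1.3999/π) × 18.40 = 8.20 h.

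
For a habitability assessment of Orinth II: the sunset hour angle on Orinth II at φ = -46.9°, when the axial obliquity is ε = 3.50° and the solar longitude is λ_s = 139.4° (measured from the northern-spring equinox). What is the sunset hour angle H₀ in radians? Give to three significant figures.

Solar declination: sin δ = sin ε · sin λ_s = sin 3.50° × sin 139.4° = 0.03973, so δ = +2.277°.
cos H₀ = −tan φ · tan δ = −tan(-46.9°) × tan(+2.277°) = 0.0425, so H₀ = 1.5283 rad = 87.56°.

H₀ = 1.53 rad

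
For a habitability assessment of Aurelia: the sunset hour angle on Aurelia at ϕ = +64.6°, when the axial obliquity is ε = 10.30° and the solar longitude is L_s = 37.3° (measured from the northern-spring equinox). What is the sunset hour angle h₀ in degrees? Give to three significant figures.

h₀ = 103°

Solar declination: sin δ = sin ε · sin L_s = sin 10.30° × sin 37.3° = 0.10835, so δ = +6.220°.
cos h₀ = −tan ϕ · tan δ = −tan(+64.6°) × tan(+6.220°) = -0.2295, so h₀ = 1.8024 rad = 103.27°.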